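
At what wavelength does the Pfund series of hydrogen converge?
2278.1628 nm

The series limit corresponds to the transition from n = ∞ to n = 5.
This is the highest energy (shortest wavelength) transition in the Pfund series.

E_∞ = 0 eV
E_5 = -13.6057 / 5² = -0.5442280000 eV

Energy at series limit:
ΔE = E_∞ - E_5 = 0 - (-0.5442280000) = 0.5442280000 eV
λ = hc/E = 1239.84 eV·nm / 0.5442280000 eV = 2278.1628 nm

This energy equals the ionization energy from the n = 5 state of hydrogen.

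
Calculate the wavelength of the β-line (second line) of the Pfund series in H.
4651.249 nm

The lines of a series are numbered from the longest wavelength (smallest ΔE) outward; the second line is the transition from n = n_f + 2 to n_f.
The Pfund series has all transitions ending at n_f = 5.

For H, the second line (β-line) is the jump from n = 7 to n = 5:
E_7 = -13.6057 / 7² = -0.277667347 eV
E_5 = -13.6057 / 5² = -0.544228000 eV
ΔE = E_7 - E_5 = 0.266560653 eV

λ = hc/E = 1239.84 eV·nm / 0.266560653 eV
λ = 4651.249 nm

This is the β-line of the Pfund series in H.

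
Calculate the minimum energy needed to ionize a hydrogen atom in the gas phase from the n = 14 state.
0.06942 eV

The ionization energy is the energy needed to remove the electron completely (n → ∞).

For hydrogen, E_n = -13.6057 eV / n².

At n = 14: E_14 = -13.6057 / 14² = -0.06941684 eV
At n = ∞: E_∞ = 0 eV

Ionization energy = E_∞ - E_14 = 0 - (-0.06941684) = 0.06941684 eV
Ionization energy ≈ 0.06942 eV

This is also called the binding energy of the electron in state n = 14.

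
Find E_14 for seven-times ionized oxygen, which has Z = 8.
-4.44268 eV

For hydrogen-like ions, the energy levels scale with Z²:
E_n = -13.6057 Z² / n² eV

For O⁷⁺ (Z = 8) at n = 14:
E_14 = -13.6057 × 8² / 14²
E_14 = -13.6057 × 64 / 196
E_14 = -870.7648 / 196
E_14 = -4.44268 eV

The energy is 64 times more negative than hydrogen at the same n due to the stronger nuclear charge.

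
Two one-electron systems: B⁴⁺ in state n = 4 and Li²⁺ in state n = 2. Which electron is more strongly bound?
Li²⁺ at n = 2 (E = -30.61 eV)

Using E_n = -13.6057 Z² / n² eV:

B⁴⁺ (Z = 5) at n = 4:
E = -13.6057 × 5² / 4² = -13.6057 × 25 / 16 = -21.25891 eV

Li²⁺ (Z = 3) at n = 2:
E = -13.6057 × 3² / 2² = -13.6057 × 9 / 4 = -30.61283 eV

Since -30.61283 eV < -21.25891 eV,
Li²⁺ at n = 2 is more tightly bound (requires more energy to ionize).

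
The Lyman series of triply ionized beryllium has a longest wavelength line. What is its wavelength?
7.594 nm

The longest wavelength corresponds to the smallest energy transition in the series.
The Lyman series has all transitions ending at n_f = 1.

For Be³⁺ (Z = 4), the first line (α-line) is the jump from n = 2 to n = 1:
E_2 = -13.6057 × 4² / 2² = -54.42280 eV
E_1 = -13.6057 × 4² / 1² = -217.69120 eV
ΔE = E_2 - E_1 = 163.26840 eV

λ = hc/E = 1239.84 eV·nm / 163.26840 eV
λ = 7.594 nm

This is the α-line of the Lyman series in Be³⁺.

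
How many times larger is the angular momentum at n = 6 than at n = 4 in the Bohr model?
1.50

In the Bohr model, L_n = nℏ, so the ratio is purely the ratio of quantum numbers:

L_6/L_4 = 6ℏ / 4ℏ = 6/4 = 1.50

The angular momentum scales linearly with n.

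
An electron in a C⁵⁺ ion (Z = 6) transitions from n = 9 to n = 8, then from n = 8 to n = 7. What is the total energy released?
3.95 eV

The energy levels of C⁵⁺ are E_n = -13.6057 × 6² / n² eV.

First transition (9 → 8):
ΔE₁ = |E_8 - E_9|
ΔE₁ = |-7.65320625 - (-6.04697778)| = 1.60623 eV

Second transition (8 → 7):
ΔE₂ = |E_7 - E_8|
ΔE₂ = |-9.99602449 - (-7.65320625)| = 2.34282 eV

Total energy released:
E_total = ΔE₁ + ΔE₂ = 1.60623 + 2.34282 = 3.95 eV

Note: This equals the direct transition 9 → 7: 3.95 eV ✓
Energy is conserved regardless of the path taken.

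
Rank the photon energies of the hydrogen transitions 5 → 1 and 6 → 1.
6 → 1

Calculate the energy for each transition:

Transition 5 → 1:
ΔE₁ = |E_1 - E_5| = |-13.6057/1² - (-13.6057/5²)|
ΔE₁ = |-13.605700000 - (-0.544228000)| = 13.061472 eV

Transition 6 → 1:
ΔE₂ = |E_1 - E_6| = |-13.6057/1² - (-13.6057/6²)|
ΔE₂ = |-13.605700000 - (-0.377936111)| = 13.227764 eV

Since 13.227764 eV > 13.061472 eV, the transition 6 → 1 emits the more energetic photon.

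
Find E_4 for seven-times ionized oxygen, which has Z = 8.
-54.4228 eV

For hydrogen-like ions, the energy levels scale with Z²:
E_n = -13.6057 Z² / n² eV

For O⁷⁺ (Z = 8) at n = 4:
E_4 = -13.6057 × 8² / 4²
E_4 = -13.6057 × 64 / 16
E_4 = -870.7648 / 16
E_4 = -54.4228 eV

The energy is 64 times more negative than hydrogen at the same n due to the stronger nuclear charge.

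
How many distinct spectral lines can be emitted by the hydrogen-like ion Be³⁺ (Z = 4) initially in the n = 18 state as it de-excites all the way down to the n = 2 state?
136

The electron can occupy levels n = 2, 3, ..., 18 during de-excitation — that is m = 18 - 2 + 1 = 17 distinct levels.

The number of distinct spectral lines equals the number of ways to choose 2 of these m levels (each pair gives one possible emission transition):

Number of lines = m(m-1)/2 = 17×16/2 = 136

These correspond to all possible transitions between the 17 levels:
18 → 17, 18 → 16, 18 → 15, 18 → 14, 18 → 13, 18 → 12, 18 → 11, 18 → 10...

Each transition produces a photon with a unique energy (and thus wavelength). This count does not depend on Z.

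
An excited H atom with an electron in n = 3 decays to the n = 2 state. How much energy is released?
1.889681 eV

The energy levels are E_n = -13.6057 eV / n².

Energy at n = 3: E_3 = -13.6057 / 3² = -1.511744444 eV
Energy at n = 2: E_2 = -13.6057 / 2² = -3.401425000 eV

For emission (electron falling to lower state), the photon energy is:
E_photon = E_3 - E_2 = |-1.511744444 - (-3.401425000)|
E_photon = 1.889681 eV

This energy is carried away by the emitted photon.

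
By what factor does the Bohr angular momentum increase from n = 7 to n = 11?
1.571

In the Bohr model, L_n = nℏ, so the ratio is purely the ratio of quantum numbers:

L_11/L_7 = 11ℏ / 7ℏ = 11/7 = 1.571

The angular momentum scales linearly with n.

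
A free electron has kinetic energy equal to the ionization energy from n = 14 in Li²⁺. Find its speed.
4.6879e+05 m/s (or 0.15637% of c)

The binding energy at n = 14 for Li²⁺ is:
E_14 = -13.6057 × 3²/14² = -0.62475153 eV
|E_14| = 0.62475153 eV

Convert to Joules:
KE = 0.62475153 eV × (1.602177 × 10⁻¹⁹ J/eV) = 1.000963e-19 J

Using KE = ½mv²:
v = √(2·KE/m_e)
v = √(2 × 1.000963e-19 J / 9.10938 × 10⁻³¹ kg)
v = 4.6879e+05 m/s

This is approximately 0.15637% the speed of light.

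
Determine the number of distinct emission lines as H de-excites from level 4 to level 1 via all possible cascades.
6

The electron can occupy levels n = 1, 2, ..., 4 during de-excitation — that is m = 4 - 1 + 1 = 4 distinct levels.

The number of distinct spectral lines equals the number of ways to choose 2 of these m levels (each pair gives one possible emission transition):

Number of lines = m(m-1)/2 = 4×3/2 = 6

These correspond to all possible transitions between the 4 levels:
4 → 3, 4 → 2, 4 → 1, 3 → 2, 3 → 1, 2 → 1

Each transition produces a photon with a unique energy (and thus wavelength). This count does not depend on Z.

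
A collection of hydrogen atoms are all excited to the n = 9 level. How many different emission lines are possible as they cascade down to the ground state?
36

The electron can occupy levels n = 1, 2, ..., 9 during de-excitation — that is m = 9 - 1 + 1 = 9 distinct levels.

The number of distinct spectral lines equals the number of ways to choose 2 of these m levels (each pair gives one possible emission transition):

Number of lines = m(m-1)/2 = 9×8/2 = 36

These correspond to all possible transitions between the 9 levels:
9 → 8, 9 → 7, 9 → 6, 9 → 5, 9 → 4, 9 → 3, 9 → 2, 9 → 1...

Each transition produces a photon with a unique energy (and thus wavelength). This count does not depend on Z.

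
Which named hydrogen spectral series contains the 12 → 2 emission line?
Balmer series

The spectral series in hydrogen are named based on the final (lower) energy level:
- Lyman series: n_final = 1 (ultraviolet)
- Balmer series: n_final = 2 (visible/near-UV)
- Paschen series: n_final = 3 (infrared)
- Brackett series: n_final = 4 (infrared)
- Pfund series: n_final = 5 (far infrared)

Since this transition ends at n = 2, it belongs to the Balmer series.

For reference, this 12 → 2 line has photon energy
ΔE = 13.6057 eV × (1/2² - 1/12²) = 3.3069409722 eV,
corresponding to wavelength λ = hc/ΔE = 1239.84 eV·nm / 3.3069409722 eV = 374.920511 nm in the visible/near-UV region.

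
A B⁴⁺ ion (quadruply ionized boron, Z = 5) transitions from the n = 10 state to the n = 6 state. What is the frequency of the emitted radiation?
1.46215e+15 Hz

First, find the transition energy:
E_10 = -13.6057 × 5² / 10² = -3.40142500 eV
E_6 = -13.6057 × 5² / 6² = -9.44840278 eV
|ΔE| = |E_6 - E_10| = 6.04697778 eV

Convert to Joules: E = 6.04697778 eV × (1.602177 × 10⁻¹⁹ J/eV) = 9.6883287e-19 J

Using E = hf:
f = E/h = 9.6883287e-19 J / (6.62607 × 10⁻³⁴ J·s)
f = 1.46215e+15 Hz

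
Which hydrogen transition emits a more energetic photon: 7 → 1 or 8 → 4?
7 → 1

Calculate the energy for each transition:

Transition 7 → 1:
ΔE₁ = |E_1 - E_7| = |-13.6057/1² - (-13.6057/7²)|
ΔE₁ = |-13.60570000 - (-0.27766735)| = 13.32803 eV

Transition 8 → 4:
ΔE₂ = |E_4 - E_8| = |-13.6057/4² - (-13.6057/8²)|
ΔE₂ = |-0.85035625 - (-0.21258906)| = 0.63777 eV

Since 13.32803 eV > 0.63777 eV, the transition 7 → 1 emits the more energetic photon.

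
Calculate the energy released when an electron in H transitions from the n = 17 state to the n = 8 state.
0.165511 eV

The energy levels are E_n = -13.6057 eV / n².

Energy at n = 17: E_17 = -13.6057 / 17² = -0.047078547 eV
Energy at n = 8: E_8 = -13.6057 / 8² = -0.212589063 eV

For emission (electron falling to lower state), the photon energy is:
E_photon = E_17 - E_8 = |-0.047078547 - (-0.212589063)|
E_photon = 0.165511 eV

This energy is carried away by the emitted photon.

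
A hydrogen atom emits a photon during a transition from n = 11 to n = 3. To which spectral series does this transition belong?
Paschen series

The spectral series in hydrogen are named based on the final (lower) energy level:
- Lyman series: n_final = 1 (ultraviolet)
- Balmer series: n_final = 2 (visible/near-UV)
- Paschen series: n_final = 3 (infrared)
- Brackett series: n_final = 4 (infrared)
- Pfund series: n_final = 5 (far infrared)

Since this transition ends at n = 3, it belongs to the Paschen series.

For reference, this 11 → 3 line has photon energy
ΔE = 13.6057 eV × (1/3² - 1/11²) = 1.399300643 eV,
corresponding to wavelength λ = hc/ΔE = 1239.84 eV·nm / 1.399300643 eV = 886.04261 nm in the infrared region.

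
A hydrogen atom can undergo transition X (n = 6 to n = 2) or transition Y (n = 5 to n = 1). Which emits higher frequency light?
5 → 1

Calculate the energy for each transition:

Transition 6 → 2:
ΔE₁ = |E_2 - E_6| = |-13.6057/2² - (-13.6057/6²)|
ΔE₁ = |-3.4014250000 - (-0.3779361111)| = 3.0234889 eV

Transition 5 → 1:
ΔE₂ = |E_1 - E_5| = |-13.6057/1² - (-13.6057/5²)|
ΔE₂ = |-13.6057000000 - (-0.5442280000)| = 13.0614720 eV

Since 13.0614720 eV > 3.0234889 eV, the transition 5 → 1 emits the more energetic photon.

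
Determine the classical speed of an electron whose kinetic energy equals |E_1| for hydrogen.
2.188e+06 m/s (or 0.72974% of c)

The binding energy at n = 1 for hydrogen is:
E_1 = -13.6057/1² = -13.6057000 eV
|E_1| = 13.6057000 eV

Convert to Joules:
KE = 13.6057000 eV × (1.602177 × 10⁻¹⁹ J/eV) = 2.17987e-18 J

Using KE = ½mv²:
v = √(2·KE/m_e)
v = √(2 × 2.17987e-18 J / 9.10938 × 10⁻³¹ kg)
v = 2.188e+06 m/s

This is approximately 0.72974% the speed of light.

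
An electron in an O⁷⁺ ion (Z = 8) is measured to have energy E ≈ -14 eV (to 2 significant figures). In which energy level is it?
n = 8

The exact energy levels follow E_n = -13.6057 Z² / n² eV with Z = 8.

The measured value (-14 eV) is reported to only 2 significant figures, so we must test candidate n values and see which one matches to that precision.

Candidate energies:
  n = 6:  E = -13.6057 × 8² / 6² = -24.18791 eV
  n = 7:  E = -13.6057 × 8² / 7² = -17.77071 eV
  n = 8:  E = -13.6057 × 8² / 8² = -13.60570 eV  ← matches
  n = 9:  E = -13.6057 × 8² / 9² = -10.75018 eV
  n = 10:  E = -13.6057 × 8² / 10² = -8.70765 eV

Checking against the measurement of -14 eV (2 sig figs), only n = 8 agrees:
E_8 = -13.60570 eV, which rounds to -14 eV ✓

Therefore n = 8.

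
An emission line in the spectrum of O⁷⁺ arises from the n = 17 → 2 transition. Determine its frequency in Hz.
5.19e+16 Hz

First, find the transition energy:
E_17 = -13.6057 × 8² / 17² = -3.0130 eV
E_2 = -13.6057 × 8² / 2² = -217.6912 eV
|ΔE| = |E_2 - E_17| = 214.6782 eV

Convert to Joules: E = 214.6782 eV × (1.602177 × 10⁻¹⁹ J/eV) = 3.4395e-17 J

Using E = hf:
f = E/h = 3.4395e-17 J / (6.62607 × 10⁻³⁴ J·s)
f = 5.19e+16 Hz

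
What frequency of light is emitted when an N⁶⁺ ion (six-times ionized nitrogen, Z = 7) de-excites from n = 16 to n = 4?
9.4455e+15 Hz

First, find the transition energy:
E_16 = -13.6057 × 7² / 16² = -2.604216 eV
E_4 = -13.6057 × 7² / 4² = -41.667456 eV
|ΔE| = |E_4 - E_16| = 39.063240 eV

Convert to Joules: E = 39.063240 eV × (1.602177 × 10⁻¹⁹ J/eV) = 6.258622e-18 J

Using E = hf:
f = E/h = 6.258622e-18 J / (6.62607 × 10⁻³⁴ J·s)
f = 9.4455e+15 Hz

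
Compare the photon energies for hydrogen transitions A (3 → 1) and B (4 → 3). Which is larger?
3 → 1

Calculate the energy for each transition:

Transition 3 → 1:
ΔE₁ = |E_1 - E_3| = |-13.6057/1² - (-13.6057/3²)|
ΔE₁ = |-13.60570000 - (-1.51174444)| = 12.09396 eV

Transition 4 → 3:
ΔE₂ = |E_3 - E_4| = |-13.6057/3² - (-13.6057/4²)|
ΔE₂ = |-1.51174444 - (-0.85035625)| = 0.66139 eV

Since 12.09396 eV > 0.66139 eV, the transition 3 → 1 emits the more energetic photon.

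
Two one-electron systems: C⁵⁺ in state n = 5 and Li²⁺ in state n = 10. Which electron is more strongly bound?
C⁵⁺ at n = 5 (E = -19.592208 eV)

Using E_n = -13.6057 Z² / n² eV:

C⁵⁺ (Z = 6) at n = 5:
E = -13.6057 × 6² / 5² = -13.6057 × 36 / 25 = -19.592208000 eV

Li²⁺ (Z = 3) at n = 10:
E = -13.6057 × 3² / 10² = -13.6057 × 9 / 100 = -1.224513000 eV

Since -19.592208000 eV < -1.224513000 eV,
C⁵⁺ at n = 5 is more tightly bound (requires more energy to ionize).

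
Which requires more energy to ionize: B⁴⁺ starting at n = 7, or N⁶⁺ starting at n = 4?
N⁶⁺ at n = 4 (E = -41.66746 eV)

Using E_n = -13.6057 Z² / n² eV:

B⁴⁺ (Z = 5) at n = 7:
E = -13.6057 × 5² / 7² = -13.6057 × 25 / 49 = -6.94168367 eV

N⁶⁺ (Z = 7) at n = 4:
E = -13.6057 × 7² / 4² = -13.6057 × 49 / 16 = -41.66745625 eV

Since -41.66745625 eV < -6.94168367 eV,
N⁶⁺ at n = 4 is more tightly bound (requires more energy to ionize).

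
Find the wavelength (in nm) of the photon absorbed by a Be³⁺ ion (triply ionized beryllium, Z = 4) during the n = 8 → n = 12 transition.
656.11 nm

First, find the transition energy using E_n = -13.6057 Z² / n² eV:
E_8 = -13.6057 × 4² / 8² = -3.401425 eV
E_12 = -13.6057 × 4² / 12² = -1.511744 eV

Photon energy: |ΔE| = |E_12 - E_8| = 1.889681 eV

Convert to wavelength using E = hc/λ with hc = 1239.84 eV·nm:
λ = hc/E = 1239.84 eV·nm / 1.889681 eV
λ = 656.11 nm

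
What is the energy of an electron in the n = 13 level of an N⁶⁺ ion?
-3.94 eV

For hydrogen-like ions, the energy levels scale with Z²:
E_n = -13.6057 Z² / n² eV

For N⁶⁺ (Z = 7) at n = 13:
E_13 = -13.6057 × 7² / 13²
E_13 = -13.6057 × 49 / 169
E_13 = -666.6793 / 169
E_13 = -3.94 eV

The energy is 49 times more negative than hydrogen at the same n due to the stronger nuclear charge.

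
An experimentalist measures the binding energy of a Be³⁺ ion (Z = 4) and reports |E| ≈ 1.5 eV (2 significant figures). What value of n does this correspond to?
n = 12

The exact energy levels follow E_n = -13.6057 Z² / n² eV with Z = 4.

The measured value (-1.5 eV) is reported to only 2 significant figures, so we must test candidate n values and see which one matches to that precision.

Candidate energies:
  n = 10:  E = -13.6057 × 4² / 10² = -2.17691 eV
  n = 11:  E = -13.6057 × 4² / 11² = -1.79910 eV
  n = 12:  E = -13.6057 × 4² / 12² = -1.51174 eV  ← matches
  n = 13:  E = -13.6057 × 4² / 13² = -1.28811 eV
  n = 14:  E = -13.6057 × 4² / 14² = -1.11067 eV

Checking against the measurement of -1.5 eV (2 sig figs), only n = 12 agrees:
E_12 = -1.51174 eV, which rounds to -1.5 eV ✓

Therefore n = 12.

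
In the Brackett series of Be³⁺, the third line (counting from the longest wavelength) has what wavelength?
135.31 nm

The lines of a series are numbered from the longest wavelength (smallest ΔE) outward; the third line is the transition from n = n_f + 3 to n_f.
The Brackett series has all transitions ending at n_f = 4.

For Be³⁺ (Z = 4), the third line (γ-line) is the jump from n = 7 to n = 4:
E_7 = -13.6057 × 4² / 7² = -4.442678 eV
E_4 = -13.6057 × 4² / 4² = -13.605700 eV
ΔE = E_7 - E_4 = 9.163022 eV

λ = hc/E = 1239.84 eV·nm / 9.163022 eV
λ = 135.31 nm

This is the γ-line of the Brackett series in Be³⁺.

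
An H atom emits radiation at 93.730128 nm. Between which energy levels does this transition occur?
n = 6 → n = 1

First, find the photon energy from the wavelength (hc = 1239.84 eV·nm):
E = hc/λ = 1239.84 eV·nm / 93.730128 nm = 13.227764 eV

The energy levels of hydrogen satisfy E_n = -13.6057 / n² eV, so an emission n_i → n_f releases
ΔE = 13.6057 × (1/n_f² − 1/n_i²) eV.

Setting ΔE equal to the photon energy:
1/n_f² − 1/n_i² = 13.227764 / 13.6057 = 0.97222223

Since 1/n_i² must be positive, we need 1/n_f² > 0.97222223, i.e. n_f ≤ 1. For each allowed n_f, solve n_i = (1/n_f² − 0.97222223)^(−1/2) and check whether it is a whole number:
  n_f = 1: 1/n_i² = 1.00000000 − 0.97222223 = 0.02777777 → n_i = 6.000  → integer, n_i = 6 ✓

Only n_f = 1 gives an integer upper level, n_i = 6.

The transition is from n = 6 to n = 1 (emission).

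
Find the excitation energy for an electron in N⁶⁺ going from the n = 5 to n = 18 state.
24.610 eV

The energy levels of a hydrogen-like atom are E_n = -13.6057 Z² eV / n².

Energy at n = 5: E_5 = -13.6057 × 7² / 5² = -26.667172 eV
Energy at n = 18: E_18 = -13.6057 × 7² / 18² = -2.057652 eV

The excitation energy is the difference:
ΔE = E_18 - E_5
ΔE = -2.057652 - (-26.667172)
ΔE = 24.610 eV

Since this is positive, energy must be absorbed (photon absorption).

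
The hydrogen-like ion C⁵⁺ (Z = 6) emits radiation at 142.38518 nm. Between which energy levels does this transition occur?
n = 10 → n = 6

First, find the photon energy from the wavelength (hc = 1239.84 eV·nm):
E = hc/λ = 1239.84 eV·nm / 142.38518 nm = 8.7076478 eV

The energy levels of C⁵⁺ satisfy E_n = -13.6057 × 6² / n² eV, so an emission n_i → n_f releases
ΔE = 13.6057 × 6² × (1/n_f² − 1/n_i²) eV.

Setting ΔE equal to the photon energy:
1/n_f² − 1/n_i² = 8.7076478 / (13.6057 × 6²) = 0.017777777

Since 1/n_i² must be positive, we need 1/n_f² > 0.017777777, i.e. n_f ≤ 7. For each allowed n_f, solve n_i = (1/n_f² − 0.017777777)^(−1/2) and check whether it is a whole number:
  n_f = 1: 1/n_i² = 1.000000000 − 0.017777777 = 0.982222223 → n_i = 1.009  (not an integer) ✗
  n_f = 2: 1/n_i² = 0.250000000 − 0.017777777 = 0.232222223 → n_i = 2.075  (not an integer) ✗
  n_f = 3: 1/n_i² = 0.111111111 − 0.017777777 = 0.093333334 → n_i = 3.273  (not an integer) ✗
  n_f = 4: 1/n_i² = 0.062500000 − 0.017777777 = 0.044722223 → n_i = 4.729  (not an integer) ✗
  n_f = 5: 1/n_i² = 0.040000000 − 0.017777777 = 0.022222223 → n_i = 6.708  (not an integer) ✗
  n_f = 6: 1/n_i² = 0.027777778 − 0.017777777 = 0.010000001 → n_i = 10.000  → integer, n_i = 10 ✓
  n_f = 7: 1/n_i² = 0.020408163 − 0.017777777 = 0.002630386 → n_i = 19.498  (not an integer) ✗

Only n_f = 6 gives an integer upper level, n_i = 10.

The transition is from n = 10 to n = 6 (emission).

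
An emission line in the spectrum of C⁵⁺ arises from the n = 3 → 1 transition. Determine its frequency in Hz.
1.05e+17 Hz

First, find the transition energy:
E_3 = -13.6057 × 6² / 3² = -54.4228000 eV
E_1 = -13.6057 × 6² / 1² = -489.8052000 eV
|ΔE| = |E_1 - E_3| = 435.3824000 eV

Convert to Joules: E = 435.3824000 eV × (1.602177 × 10⁻¹⁹ J/eV) = 6.9756e-17 J

Using E = hf:
f = E/h = 6.9756e-17 J / (6.62607 × 10⁻³⁴ J·s)
f = 1.05e+17 Hz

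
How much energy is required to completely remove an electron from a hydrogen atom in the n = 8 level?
0.21259 eV

The ionization energy is the energy needed to remove the electron completely (n → ∞).

For hydrogen, E_n = -13.6057 eV / n².

At n = 8: E_8 = -13.6057 / 8² = -0.21258906 eV
At n = ∞: E_∞ = 0 eV

Ionization energy = E_∞ - E_8 = 0 - (-0.21258906) = 0.21258906 eV
Ionization energy ≈ 0.21259 eV

This is also called the binding energy of the electron in state n = 8.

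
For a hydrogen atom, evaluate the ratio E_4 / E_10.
6.25000

Using E_n = -13.6057 Z² / n² eV with Z = 1:

E_4 = -13.6057 / 4² = -13.6057 / 16 = -0.85035625000 eV
E_10 = -13.6057 / 10² = -13.6057 / 100 = -0.13605700000 eV

The ratio is:
E_4/E_10 = (-0.85035625000) / (-0.13605700000)
E_4/E_10 = (-13.6057/16) / (-13.6057/100)
E_4/E_10 = 100/16
E_4/E_10 = 6.25000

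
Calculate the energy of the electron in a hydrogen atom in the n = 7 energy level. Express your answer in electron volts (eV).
-0.2777 eV

The energy levels of a hydrogen-like atom are given by:
E_n = -13.6057 eV / n²

For n = 7:
E_7 = -13.6057 eV / 7²
E_7 = -13.6057 eV / 49
E_7 = -0.2777 eV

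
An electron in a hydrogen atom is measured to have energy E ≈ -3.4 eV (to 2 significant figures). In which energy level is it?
n = 2

The exact energy levels follow E_n = -13.6057 eV / n².

The measured value (-3.4 eV) is reported to only 2 significant figures, so we must test candidate n values and see which one matches to that precision.

Candidate energies:
  n = 1:  E = -13.6057/1² = -13.60570 eV
  n = 2:  E = -13.6057/2² = -3.40143 eV  ← matches
  n = 3:  E = -13.6057/3² = -1.51174 eV
  n = 4:  E = -13.6057/4² = -0.85036 eV

Checking against the measurement of -3.4 eV (2 sig figs), only n = 2 agrees:
E_2 = -3.40143 eV, which rounds to -3.4 eV ✓

Therefore n = 2.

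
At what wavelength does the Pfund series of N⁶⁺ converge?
46.493119 nm

The series limit corresponds to the transition from n = ∞ to n = 5.
This is the highest energy (shortest wavelength) transition in the Pfund series.

E_∞ = 0 eV
E_5 = -13.6057 × 7² / 5² = -26.66717200 eV

Energy at series limit:
ΔE = E_∞ - E_5 = 0 - (-26.66717200) = 26.66717200 eV
λ = hc/E = 1239.84 eV·nm / 26.66717200 eV = 46.493119 nm

This energy equals the ionization energy from the n = 5 state of N⁶⁺.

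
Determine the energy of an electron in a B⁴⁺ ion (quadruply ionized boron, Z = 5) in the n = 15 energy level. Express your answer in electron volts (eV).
-1.512 eV

The energy levels of a hydrogen-like atom are given by:
E_n = -13.6057 Z² / n² eV  (with Z = 5 for B⁴⁺)

For n = 15:
E_15 = -13.6057 × 5² / 15²
E_15 = -13.6057 × 25 / 225
E_15 = -1.512 eV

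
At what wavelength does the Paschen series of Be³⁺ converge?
51.258664 nm

The series limit corresponds to the transition from n = ∞ to n = 3.
This is the highest energy (shortest wavelength) transition in the Paschen series.

E_∞ = 0 eV
E_3 = -13.6057 × 4² / 3² = -24.18791111 eV

Energy at series limit:
ΔE = E_∞ - E_3 = 0 - (-24.18791111) = 24.18791111 eV
λ = hc/E = 1239.84 eV·nm / 24.18791111 eV = 51.258664 nm

This energy equals the ionization energy from the n = 3 state of Be³⁺.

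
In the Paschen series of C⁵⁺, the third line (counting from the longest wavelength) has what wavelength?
30.38 nm

The lines of a series are numbered from the longest wavelength (smallest ΔE) outward; the third line is the transition from n = n_f + 3 to n_f.
The Paschen series has all transitions ending at n_f = 3.

For C⁵⁺ (Z = 6), the third line (γ-line) is the jump from n = 6 to n = 3:
E_6 = -13.6057 × 6² / 6² = -13.6057 eV
E_3 = -13.6057 × 6² / 3² = -54.4228 eV
ΔE = E_6 - E_3 = 40.8171 eV

λ = hc/E = 1239.84 eV·nm / 40.8171 eV
λ = 30.38 nm

This is the γ-line of the Paschen series in C⁵⁺.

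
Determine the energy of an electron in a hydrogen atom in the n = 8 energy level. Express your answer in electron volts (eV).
-0.212589 eV

The energy levels of a hydrogen-like atom are given by:
E_n = -13.6057 eV / n²

For n = 8:
E_8 = -13.6057 eV / 8²
E_8 = -13.6057 eV / 64
E_8 = -0.212589 eV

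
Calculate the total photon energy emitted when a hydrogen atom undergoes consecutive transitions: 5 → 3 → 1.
13.061472 eV

The energy levels of hydrogen are E_n = -13.6057 / n² eV.

First transition (5 → 3):
ΔE₁ = |E_3 - E_5|
ΔE₁ = |-1.511744444444 - (-0.544228000000)| = 0.967516444 eV

Second transition (3 → 1):
ΔE₂ = |E_1 - E_3|
ΔE₂ = |-13.605700000000 - (-1.511744444444)| = 12.093955556 eV

Total energy released:
E_total = ΔE₁ + ΔE₂ = 0.967516444 + 12.093955556 = 13.061472 eV

Note: This equals the direct transition 5 → 1: 13.061472 eV ✓
Energy is conserved regardless of the path taken.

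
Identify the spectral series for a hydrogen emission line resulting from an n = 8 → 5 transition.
Pfund series

The spectral series in hydrogen are named based on the final (lower) energy level:
- Lyman series: n_final = 1 (ultraviolet)
- Balmer series: n_final = 2 (visible/near-UV)
- Paschen series: n_final = 3 (infrared)
- Brackett series: n_final = 4 (infrared)
- Pfund series: n_final = 5 (far infrared)

Since this transition ends at n = 5, it belongs to the Pfund series.

For reference, this 8 → 5 line has photon energy
ΔE = 13.6057 eV × (1/5² - 1/8²) = 0.33163893750 eV,
corresponding to wavelength λ = hc/ΔE = 1239.84 eV·nm / 0.33163893750 eV = 3738.52362 nm in the far infrared region.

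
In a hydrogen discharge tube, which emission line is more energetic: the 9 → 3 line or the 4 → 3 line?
9 → 3

Calculate the energy for each transition:

Transition 9 → 3:
ΔE₁ = |E_3 - E_9| = |-13.6057/3² - (-13.6057/9²)|
ΔE₁ = |-1.511744444 - (-0.167971605)| = 1.343773 eV

Transition 4 → 3:
ΔE₂ = |E_3 - E_4| = |-13.6057/3² - (-13.6057/4²)|
ΔE₂ = |-1.511744444 - (-0.850356250)| = 0.661388 eV

Since 1.343773 eV > 0.661388 eV, the transition 9 → 3 emits the more energetic photon.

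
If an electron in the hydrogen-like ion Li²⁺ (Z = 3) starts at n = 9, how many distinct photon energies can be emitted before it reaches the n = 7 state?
3

The electron can occupy levels n = 7, 8, ..., 9 during de-excitation — that is m = 9 - 7 + 1 = 3 distinct levels.

The number of distinct spectral lines equals the number of ways to choose 2 of these m levels (each pair gives one possible emission transition):

Number of lines = m(m-1)/2 = 3×2/2 = 3

These correspond to all possible transitions between the 3 levels:
9 → 8, 9 → 7, 8 → 7

Each transition produces a photon with a unique energy (and thus wavelength). This count does not depend on Z.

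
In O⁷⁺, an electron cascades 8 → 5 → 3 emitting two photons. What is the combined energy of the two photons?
83.14594 eV

The energy levels of O⁷⁺ are E_n = -13.6057 × 8² / n² eV.

First transition (8 → 5):
ΔE₁ = |E_5 - E_8|
ΔE₁ = |-34.83059200000 - (-13.60570000000)| = 21.22489200 eV

Second transition (5 → 3):
ΔE₂ = |E_3 - E_5|
ΔE₂ = |-96.75164444444 - (-34.83059200000)| = 61.92105244 eV

Total energy released:
E_total = ΔE₁ + ΔE₂ = 21.22489200 + 61.92105244 = 83.14594 eV

Note: This equals the direct transition 8 → 3: 83.14594 eV ✓
Energy is conserved regardless of the path taken.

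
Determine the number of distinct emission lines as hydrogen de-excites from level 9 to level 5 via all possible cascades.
10

The electron can occupy levels n = 5, 6, ..., 9 during de-excitation — that is m = 9 - 5 + 1 = 5 distinct levels.

The number of distinct spectral lines equals the number of ways to choose 2 of these m levels (each pair gives one possible emission transition):

Number of lines = m(m-1)/2 = 5×4/2 = 10

These correspond to all possible transitions between the 5 levels:
9 → 8, 9 → 7, 9 → 6, 9 → 5, 8 → 7, 8 → 6, 8 → 5, 7 → 6...

Each transition produces a photon with a unique energy (and thus wavelength). This count does not depend on Z.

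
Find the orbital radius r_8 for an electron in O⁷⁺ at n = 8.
0.42334 nm (or 4.23342 Å)

The Bohr radius formula is:
r_n = n² a₀ / Z

where a₀ = 0.05291772 nm is the Bohr radius.

For O⁷⁺ (Z = 8) at n = 8:
r_8 = 8² × 0.05291772 nm / 8
r_8 = 64 × 0.05291772 nm / 8
r_8 = 3.386734 nm / 8
r_8 = 0.42334 nm

The electron orbits at approximately 0.42334 nm from the nucleus.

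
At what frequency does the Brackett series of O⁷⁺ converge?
1.31594e+16 Hz

The series limit corresponds to the transition from n = ∞ to n = 4.
This is the highest energy (shortest wavelength) transition in the Brackett series.

E_∞ = 0 eV
E_4 = -13.6057 × 8² / 4² = -54.4228000 eV

Energy at series limit:
ΔE = E_∞ - E_4 = 0 - (-54.4228000) = 54.4228000 eV
E = 54.4228000 eV × (1.602177 × 10⁻¹⁹ J/eV) = 8.7194958e-18 J
f = E/h = 8.7194958e-18 J / (6.62607 × 10⁻³⁴ J·s) = 1.31594e+16 Hz

This energy equals the ionization energy from the n = 4 state of O⁷⁺.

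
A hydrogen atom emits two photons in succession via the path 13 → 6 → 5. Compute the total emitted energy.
0.463721 eV

The energy levels of hydrogen are E_n = -13.6057 / n² eV.

First transition (13 → 6):
ΔE₁ = |E_6 - E_13|
ΔE₁ = |-0.377936111111 - (-0.080507100592)| = 0.297429011 eV

Second transition (6 → 5):
ΔE₂ = |E_5 - E_6|
ΔE₂ = |-0.544228000000 - (-0.377936111111)| = 0.166291889 eV

Total energy released:
E_total = ΔE₁ + ΔE₂ = 0.297429011 + 0.166291889 = 0.463721 eV

Note: This equals the direct transition 13 → 5: 0.463721 eV ✓
Energy is conserved regardless of the path taken.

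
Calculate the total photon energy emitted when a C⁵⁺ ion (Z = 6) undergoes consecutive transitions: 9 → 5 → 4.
24.5658 eV

The energy levels of C⁵⁺ are E_n = -13.6057 × 6² / n² eV.

First transition (9 → 5):
ΔE₁ = |E_5 - E_9|
ΔE₁ = |-19.5922080000 - (-6.0469777778)| = 13.5452302 eV

Second transition (5 → 4):
ΔE₂ = |E_4 - E_5|
ΔE₂ = |-30.6128250000 - (-19.5922080000)| = 11.0206170 eV

Total energy released:
E_total = ΔE₁ + ΔE₂ = 13.5452302 + 11.0206170 = 24.5658 eV

Note: This equals the direct transition 9 → 4: 24.5658 eV ✓
Energy is conserved regardless of the path taken.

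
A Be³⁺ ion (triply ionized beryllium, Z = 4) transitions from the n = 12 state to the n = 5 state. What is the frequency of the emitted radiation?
1.74e+15 Hz

First, find the transition energy:
E_12 = -13.6057 × 4² / 12² = -1.51174444 eV
E_5 = -13.6057 × 4² / 5² = -8.70764800 eV
|ΔE| = |E_5 - E_12| = 7.19590356 eV

Convert to Joules: E = 7.19590356 eV × (1.602177 × 10⁻¹⁹ J/eV) = 1.1529e-18 J

Using E = hf:
f = E/h = 1.1529e-18 J / (6.62607 × 10⁻³⁴ J·s)
f = 1.74e+15 Hz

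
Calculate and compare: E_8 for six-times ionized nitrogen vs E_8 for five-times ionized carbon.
N⁶⁺ at n = 8 (E = -10.42 eV)

Using E_n = -13.6057 Z² / n² eV:

N⁶⁺ (Z = 7) at n = 8:
E = -13.6057 × 7² / 8² = -13.6057 × 49 / 64 = -10.41686 eV

C⁵⁺ (Z = 6) at n = 8:
E = -13.6057 × 6² / 8² = -13.6057 × 36 / 64 = -7.65321 eV

Since -10.41686 eV < -7.65321 eV,
N⁶⁺ at n = 8 is more tightly bound (requires more energy to ionize).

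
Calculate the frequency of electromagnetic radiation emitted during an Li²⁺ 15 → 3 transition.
3.15825e+15 Hz

First, find the transition energy:
E_15 = -13.6057 × 3² / 15² = -0.5442280 eV
E_3 = -13.6057 × 3² / 3² = -13.6057000 eV
|ΔE| = |E_3 - E_15| = 13.0614720 eV

Convert to Joules: E = 13.0614720 eV × (1.602177 × 10⁻¹⁹ J/eV) = 2.0926790e-18 J

Using E = hf:
f = E/h = 2.0926790e-18 J / (6.62607 × 10⁻³⁴ J·s)
f = 3.15825e+15 Hz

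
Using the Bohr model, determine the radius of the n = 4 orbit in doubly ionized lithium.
0.2822 nm (or 2.8223 Å)

The Bohr radius formula is:
r_n = n² a₀ / Z

where a₀ = 0.0529177 nm is the Bohr radius.

For Li²⁺ (Z = 3) at n = 4:
r_4 = 4² × 0.0529177 nm / 3
r_4 = 16 × 0.0529177 nm / 3
r_4 = 0.84668 nm / 3
r_4 = 0.2822 nm

The electron orbits at approximately 0.2822 nm from the nucleus.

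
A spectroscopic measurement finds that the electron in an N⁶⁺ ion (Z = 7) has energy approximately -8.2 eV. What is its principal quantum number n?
n = 9

The exact energy levels follow E_n = -13.6057 Z² / n² eV with Z = 7.

The measured value (-8.2 eV) is reported to only 2 significant figures, so we must test candidate n values and see which one matches to that precision.

Candidate energies:
  n = 7:  E = -13.6057 × 7² / 7² = -13.605700 eV
  n = 8:  E = -13.6057 × 7² / 8² = -10.416864 eV
  n = 9:  E = -13.6057 × 7² / 9² = -8.230609 eV  ← matches
  n = 10:  E = -13.6057 × 7² / 10² = -6.666793 eV
  n = 11:  E = -13.6057 × 7² / 11² = -5.509746 eV

Checking against the measurement of -8.2 eV (2 sig figs), only n = 9 agrees:
E_9 = -8.230609 eV, which rounds to -8.2 eV ✓

Therefore n = 9.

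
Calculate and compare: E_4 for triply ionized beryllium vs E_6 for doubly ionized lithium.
Be³⁺ at n = 4 (E = -13.6057 eV)

Using E_n = -13.6057 Z² / n² eV:

Be³⁺ (Z = 4) at n = 4:
E = -13.6057 × 4² / 4² = -13.6057 × 16 / 16 = -13.6057000 eV

Li²⁺ (Z = 3) at n = 6:
E = -13.6057 × 3² / 6² = -13.6057 × 9 / 36 = -3.4014250 eV

Since -13.6057000 eV < -3.4014250 eV,
Be³⁺ at n = 4 is more tightly bound (requires more energy to ionize).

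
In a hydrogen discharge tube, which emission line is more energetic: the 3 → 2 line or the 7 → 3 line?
3 → 2

Calculate the energy for each transition:

Transition 3 → 2:
ΔE₁ = |E_2 - E_3| = |-13.6057/2² - (-13.6057/3²)|
ΔE₁ = |-3.40142500 - (-1.51174444)| = 1.88968 eV

Transition 7 → 3:
ΔE₂ = |E_3 - E_7| = |-13.6057/3² - (-13.6057/7²)|
ΔE₂ = |-1.51174444 - (-0.27766735)| = 1.23408 eV

Since 1.88968 eV > 1.23408 eV, the transition 3 → 2 emits the more energetic photon.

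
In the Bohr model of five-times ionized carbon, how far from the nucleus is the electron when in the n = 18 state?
2.8576 nm (or 28.5756 Å)

The Bohr radius formula is:
r_n = n² a₀ / Z

where a₀ = 0.0529177 nm is the Bohr radius.

For C⁵⁺ (Z = 6) at n = 18:
r_18 = 18² × 0.0529177 nm / 6
r_18 = 324 × 0.0529177 nm / 6
r_18 = 17.14533 nm / 6
r_18 = 2.8576 nm

The electron orbits at approximately 2.8576 nm from the nucleus.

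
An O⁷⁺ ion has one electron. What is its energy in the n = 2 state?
-217.69120 eV

For hydrogen-like ions, the energy levels scale with Z²:
E_n = -13.6057 Z² / n² eV

For O⁷⁺ (Z = 8) at n = 2:
E_2 = -13.6057 × 8² / 2²
E_2 = -13.6057 × 64 / 4
E_2 = -870.7648 / 4
E_2 = -217.69120 eV

The energy is 64 times more negative than hydrogen at the same n due to the stronger nuclear charge.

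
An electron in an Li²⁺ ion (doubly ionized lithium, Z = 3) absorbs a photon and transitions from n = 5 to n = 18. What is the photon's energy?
4.52 eV

The energy levels of a hydrogen-like atom are E_n = -13.6057 Z² eV / n².

Energy at n = 5: E_5 = -13.6057 × 3² / 5² = -4.89805 eV
Energy at n = 18: E_18 = -13.6057 × 3² / 18² = -0.37794 eV

The excitation energy is the difference:
ΔE = E_18 - E_5
ΔE = -0.37794 - (-4.89805)
ΔE = 4.52 eV

Since this is positive, energy must be absorbed (photon absorption).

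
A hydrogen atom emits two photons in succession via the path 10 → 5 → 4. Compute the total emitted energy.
0.7143 eV

The energy levels of hydrogen are E_n = -13.6057 / n² eV.

First transition (10 → 5):
ΔE₁ = |E_5 - E_10|
ΔE₁ = |-0.5442280000 - (-0.1360570000)| = 0.4081710 eV

Second transition (5 → 4):
ΔE₂ = |E_4 - E_5|
ΔE₂ = |-0.8503562500 - (-0.5442280000)| = 0.3061283 eV

Total energy released:
E_total = ΔE₁ + ΔE₂ = 0.4081710 + 0.3061283 = 0.7143 eV

Note: This equals the direct transition 10 → 4: 0.7143 eV ✓
Energy is conserved regardless of the path taken.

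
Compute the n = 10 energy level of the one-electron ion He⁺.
-0.544 eV

For hydrogen-like ions, the energy levels scale with Z²:
E_n = -13.6057 Z² / n² eV

For He⁺ (Z = 2) at n = 10:
E_10 = -13.6057 × 2² / 10²
E_10 = -13.6057 × 4 / 100
E_10 = -54.4228 / 100
E_10 = -0.544 eV

The energy is 4 times more negative than hydrogen at the same n due to the stronger nuclear charge.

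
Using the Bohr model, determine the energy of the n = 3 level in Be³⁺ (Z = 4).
-24.1879 eV

For hydrogen-like ions, the energy levels scale with Z²:
E_n = -13.6057 Z² / n² eV

For Be³⁺ (Z = 4) at n = 3:
E_3 = -13.6057 × 4² / 3²
E_3 = -13.6057 × 16 / 9
E_3 = -217.6912 / 9
E_3 = -24.1879 eV

The energy is 16 times more negative than hydrogen at the same n due to the stronger nuclear charge.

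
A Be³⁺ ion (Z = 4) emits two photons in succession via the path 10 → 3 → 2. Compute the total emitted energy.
52.246 eV

The energy levels of Be³⁺ are E_n = -13.6057 × 4² / n² eV.

First transition (10 → 3):
ΔE₁ = |E_3 - E_10|
ΔE₁ = |-24.187911111 - (-2.176912000)| = 22.010999 eV

Second transition (3 → 2):
ΔE₂ = |E_2 - E_3|
ΔE₂ = |-54.422800000 - (-24.187911111)| = 30.234889 eV

Total energy released:
E_total = ΔE₁ + ΔE₂ = 22.010999 + 30.234889 = 52.246 eV

Note: This equals the direct transition 10 → 2: 52.246 eV ✓
Energy is conserved regardless of the path taken.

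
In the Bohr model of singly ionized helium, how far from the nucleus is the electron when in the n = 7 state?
1.2965 nm (or 12.9649 Å)

The Bohr radius formula is:
r_n = n² a₀ / Z

where a₀ = 0.0529177 nm is the Bohr radius.

For He⁺ (Z = 2) at n = 7:
r_7 = 7² × 0.0529177 nm / 2
r_7 = 49 × 0.0529177 nm / 2
r_7 = 2.59297 nm / 2
r_7 = 1.2965 nm

The electron orbits at approximately 1.2965 nm from the nucleus.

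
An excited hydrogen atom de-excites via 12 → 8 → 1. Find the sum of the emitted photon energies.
13.511216 eV

The energy levels of hydrogen are E_n = -13.6057 / n² eV.

First transition (12 → 8):
ΔE₁ = |E_8 - E_12|
ΔE₁ = |-0.212589062500 - (-0.094484027778)| = 0.118105035 eV

Second transition (8 → 1):
ΔE₂ = |E_1 - E_8|
ΔE₂ = |-13.605700000000 - (-0.212589062500)| = 13.393110938 eV

Total energy released:
E_total = ΔE₁ + ΔE₂ = 0.118105035 + 13.393110938 = 13.511216 eV

Note: This equals the direct transition 12 → 1: 13.511216 eV ✓
Energy is conserved regardless of the path taken.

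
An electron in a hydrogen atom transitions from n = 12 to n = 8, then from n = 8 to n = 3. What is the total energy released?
1.417260 eV

The energy levels of hydrogen are E_n = -13.6057 / n² eV.

First transition (12 → 8):
ΔE₁ = |E_8 - E_12|
ΔE₁ = |-0.212589062500 - (-0.094484027778)| = 0.118105035 eV

Second transition (8 → 3):
ΔE₂ = |E_3 - E_8|
ΔE₂ = |-1.511744444444 - (-0.212589062500)| = 1.299155382 eV

Total energy released:
E_total = ΔE₁ + ΔE₂ = 0.118105035 + 1.299155382 = 1.417260 eV

Note: This equals the direct transition 12 → 3: 1.417260 eV ✓
Energy is conserved regardless of the path taken.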